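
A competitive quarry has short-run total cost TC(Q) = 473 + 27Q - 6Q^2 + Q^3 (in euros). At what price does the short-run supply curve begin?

The shutdown price is the minimum of AVC. VC = 27Q - 6Q^2 + Q^3, so AVC = 27 - 6Q + Q^2.
At the minimum of AVC, MC = AVC. MC = 27 - 12Q + 3Q^2; setting MC = AVC gives 2Q^2 - 6Q = 0, so Q = 3. min AVC = 18.
So the shutdown price is €18.

€18 per unit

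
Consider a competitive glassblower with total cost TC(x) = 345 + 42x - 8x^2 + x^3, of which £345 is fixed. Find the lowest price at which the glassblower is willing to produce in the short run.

The shutdown price is the minimum of AVC. VC = 42x - 8x^2 + x^3, so AVC = 42 - 8x + x^2.
dAVC/dx = -8 + 2x = 0 gives x = 4. min AVC = 42 - 8·4 + 4^2 = 26.
The firm shuts down for any P below £26.

£26 per unit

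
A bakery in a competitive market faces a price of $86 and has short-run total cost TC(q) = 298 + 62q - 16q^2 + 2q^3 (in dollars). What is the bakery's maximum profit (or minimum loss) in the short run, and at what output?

AVC = 62 - 16q + 2q^2; min AVC = $30 at q = 4. Since P = $86 ≥ min AVC, the firm produces.
MC = 62 - 32q + 6q^2. Setting P = MC and taking the root on the rising branch gives q* = 6.
TR = 86·6 = 516. TC = 298 + 228 = 526. Profit = 516 − 526 = -$10.
That loss of $10 beats the $298 the firm would lose by shutting down; producing recovers $288 of fixed cost.

Profit = -$10 at q = 6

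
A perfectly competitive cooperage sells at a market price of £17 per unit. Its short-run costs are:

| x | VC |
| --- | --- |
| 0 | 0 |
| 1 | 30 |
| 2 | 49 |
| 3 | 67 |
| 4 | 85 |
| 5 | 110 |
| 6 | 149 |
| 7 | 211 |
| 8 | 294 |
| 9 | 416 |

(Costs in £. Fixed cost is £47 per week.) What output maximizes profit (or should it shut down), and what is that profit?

x = 0 (shut down); profit = -£47

Tabulate TR − TC: x=0: -47; x=1: -60; x=2: -62; x=3: -63; x=4: -64; x=5: -72; x=6: -94; x=7: -139; x=8: -205; x=9: -310.
Profit is highest at x = 0. Equivalently, the lowest AVC in the table is 85/4 ≈ £21.25 at x = 4, and P = £17 falls below it — price never covers variable cost, so the firm shuts down and loses only its fixed cost.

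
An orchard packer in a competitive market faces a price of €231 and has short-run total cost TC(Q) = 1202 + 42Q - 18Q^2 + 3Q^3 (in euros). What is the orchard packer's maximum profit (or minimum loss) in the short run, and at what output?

AVC = 42 - 18Q + 3Q^2; min AVC = €15 at Q = 3. Since P = €231 ≥ min AVC, the firm produces.
With MC = 42 - 36Q + 9Q^2, P = MC on the upward-sloping part at Q* = 7.
TR = 231·7 = 1617. TC = 1202 + 441 = 1643. Profit = 1617 − 1643 = -€26.
That loss of €26 beats the €1202 the firm would lose by shutting down; producing recovers €1176 of fixed cost.

Profit = -€26 at Q = 7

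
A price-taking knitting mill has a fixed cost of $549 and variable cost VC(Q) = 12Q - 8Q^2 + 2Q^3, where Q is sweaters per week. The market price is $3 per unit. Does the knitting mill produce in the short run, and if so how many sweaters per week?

Shut down

Strip out fixed cost: VC = 12Q - 8Q^2 + 2Q^3. Then AVC = 12 - 8Q + 2Q^2 and MC = 12 - 16Q + 6Q^2.
AVC hits its minimum where MC = AVC, at Q = 2, giving min AVC = 12 - 8·2 + 2·2^2 = $4.
Since P = $3 < min AVC = $4, price fails to cover variable cost at any output.
The firm minimizes its loss by shutting down and losing only its fixed cost of $549.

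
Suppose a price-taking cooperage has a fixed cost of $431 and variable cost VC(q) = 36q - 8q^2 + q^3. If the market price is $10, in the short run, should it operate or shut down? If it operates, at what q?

Shut down

From TC, MC = TC'(q) = 36 - 16q + 3q^2 and AVC = VC/q = 36 - 8q + q^2.
AVC hits its minimum where MC = AVC, at q = 4, giving min AVC = 36 - 8·4 + 4^2 = $20.
Since P = $10 < min AVC = $20, price fails to cover variable cost at any output.
Shutting down limits the loss to fixed cost, $431.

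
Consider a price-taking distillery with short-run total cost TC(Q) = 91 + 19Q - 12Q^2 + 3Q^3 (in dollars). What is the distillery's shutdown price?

Short-run supply begins at min AVC. From VC = 19Q - 12Q^2 + 3Q^3, AVC = 19 - 12Q + 3Q^2.
dAVC/dQ = -12 + 6Q = 0 gives Q = 2. min AVC = 19 - 12·2 + 3·2^2 = 7.
The firm shuts down for any P below $7.

$7 per unit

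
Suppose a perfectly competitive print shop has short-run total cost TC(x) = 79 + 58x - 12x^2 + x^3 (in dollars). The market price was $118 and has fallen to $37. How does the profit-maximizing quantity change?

Output falls from 10 to 7

AVC = 58 - 12x + x^2, minimized at x = 6 where min AVC = $22. MC = 58 - 24x + 3x^2.
At P = $118 ≥ min AVC, set P = MC on the rising branch: x = 10.
At P = $37 ≥ min AVC, set P = MC: x = 7. The firm stays open but cuts output.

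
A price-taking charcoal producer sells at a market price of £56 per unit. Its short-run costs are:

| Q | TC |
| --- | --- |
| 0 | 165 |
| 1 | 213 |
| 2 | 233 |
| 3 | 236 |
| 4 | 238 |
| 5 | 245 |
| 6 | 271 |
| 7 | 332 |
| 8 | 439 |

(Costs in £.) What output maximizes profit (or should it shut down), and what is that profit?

Q = 6; profit = £65

Profit at each row (π = 56Q − TC): Q=0: -165; Q=1: -157; Q=2: -121; Q=3: -68; Q=4: -14; Q=5: 35; Q=6: 65; Q=7: 60; Q=8: 9.
Profit is maximized at Q = 6. AVC there is 106/6 = £17.67 ≤ P, so producing beats shutting down (which would give -£165).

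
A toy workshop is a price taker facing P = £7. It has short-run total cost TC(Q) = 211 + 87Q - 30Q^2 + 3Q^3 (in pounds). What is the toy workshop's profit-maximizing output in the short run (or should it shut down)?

Shut down

Variable cost is VC = 87Q - 30Q^2 + 3Q^3, so AVC = VC/Q = 87 - 30Q + 3Q^2 and MC = dTC/dQ = 87 - 60Q + 9Q^2.
AVC is minimized where dAVC/dQ = -30 + 6Q = 0, at Q = 5; min AVC = 87 - 30·5 + 3·5^2 = £12.
P = £7 lies below min AVC = £12; no output level covers variable cost.
Best response: produce nothing and absorb the £211 fixed cost.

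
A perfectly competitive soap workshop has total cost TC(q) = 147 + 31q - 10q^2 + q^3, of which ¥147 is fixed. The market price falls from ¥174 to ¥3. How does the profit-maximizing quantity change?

AVC = 31 - 10q + q^2, minimized at q = 5 where min AVC = ¥6. MC = 31 - 20q + 3q^2.
At P = ¥174 ≥ min AVC, set P = MC on the rising branch: q = 11.
At P = ¥3 < min AVC = ¥6, price no longer covers variable cost at any output, so the firm shuts down: q = 0.

Output falls from 11 to 0 (the firm shuts down)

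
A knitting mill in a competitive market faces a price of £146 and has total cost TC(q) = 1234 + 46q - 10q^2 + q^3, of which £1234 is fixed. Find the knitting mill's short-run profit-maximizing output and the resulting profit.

Profit = -£234 at q = 10

AVC = 46 - 10q + q^2 has its minimum £21 at q = 5; price £146 clears that bar, so the firm operates.
MC = 46 - 20q + 3q^2. Setting P = MC and taking the root on the rising branch gives q* = 10.
TR = 146·10 = 1460. TC = 1234 + 460 = 1694. Profit = 1460 − 1694 = -£234.
Shutting down would mean losing the fixed cost of £1234, so operating at a loss of £234 is better by £1000.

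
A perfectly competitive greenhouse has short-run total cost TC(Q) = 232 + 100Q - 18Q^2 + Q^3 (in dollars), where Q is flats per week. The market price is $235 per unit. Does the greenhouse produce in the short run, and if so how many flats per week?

Variable cost is VC = 100Q - 18Q^2 + Q^3, so AVC = VC/Q = 100 - 18Q + Q^2 and MC = dTC/dQ = 100 - 36Q + 3Q^2.
The AVC parabola has its vertex at Q = 18/2 = 9, where AVC = 100 - 18·9 + 9^2 = $19.
P = $235 exceeds min AVC = $19, so the firm stays open.
Set P = MC: 235 = 100 - 36Q + 3Q^2 → -135 - 36Q + 3Q^2 = 0. The roots are Q = -3 and Q = 15; the profit-maximizing output is on the rising part of MC, so Q* = 15.
Check: AVC at Q = 15 is $55 ≤ P, so revenue covers variable cost.
Profit = P·Q − TC = 235·15 − 1057 = $2468.

Produce at Q = 15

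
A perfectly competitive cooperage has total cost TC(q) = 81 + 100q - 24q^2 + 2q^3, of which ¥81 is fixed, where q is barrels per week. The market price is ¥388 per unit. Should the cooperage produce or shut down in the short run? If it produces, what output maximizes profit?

Strip out fixed cost: VC = 100q - 24q^2 + 2q^3. Then AVC = 100 - 24q + 2q^2 and MC = 100 - 48q + 6q^2.
The AVC parabola has its vertex at q = 24/4 = 6, where AVC = 100 - 24·6 + 2·6^2 = ¥28.
P = ¥388 exceeds min AVC = ¥28, so the firm stays open.
Set P = MC: 388 = 100 - 48q + 6q^2 → -288 - 48q + 6q^2 = 0. The roots are q = -4 and q = 12; the profit-maximizing output is on the rising part of MC, so q* = 12.
Check: AVC at q = 12 is ¥100 ≤ P, so revenue covers variable cost.
Profit = P·q − TC = 388·12 − 1281 = ¥3375.

Produce at q = 12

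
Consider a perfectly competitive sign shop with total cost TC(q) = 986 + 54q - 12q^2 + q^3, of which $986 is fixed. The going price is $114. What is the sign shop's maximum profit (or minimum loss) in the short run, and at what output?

AVC = 54 - 12q + q^2; min AVC = $18 at q = 6. Since P = $114 ≥ min AVC, the firm produces.
MC = 54 - 24q + 3q^2. Setting P = MC and taking the root on the rising branch gives q* = 10.
TR = 114·10 = 1140. TC = 986 + 340 = 1326. Profit = 1140 − 1326 = -$186.
Shutting down would mean losing the fixed cost of $986, so operating at a loss of $186 is better by $800.

Profit = -$186 at q = 10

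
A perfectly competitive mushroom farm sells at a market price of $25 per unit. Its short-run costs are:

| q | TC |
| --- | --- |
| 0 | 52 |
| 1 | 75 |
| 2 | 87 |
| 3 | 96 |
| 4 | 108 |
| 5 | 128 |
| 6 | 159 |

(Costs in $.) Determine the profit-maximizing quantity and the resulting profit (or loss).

q = 5; profit = -$3

Tabulate TR − TC: q=0: -52; q=1: -50; q=2: -37; q=3: -21; q=4: -8; q=5: -3; q=6: -9.
Profit is maximized at q = 5. AVC there is 76/5 = $15.20 ≤ P, so producing beats shutting down (which would give -$52).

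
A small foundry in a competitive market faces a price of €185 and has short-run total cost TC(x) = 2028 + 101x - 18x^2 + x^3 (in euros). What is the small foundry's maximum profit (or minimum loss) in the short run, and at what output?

AVC = 101 - 18x + x^2 has its minimum €20 at x = 9; price €185 clears that bar, so the firm operates.
MC = 101 - 36x + 3x^2. Setting P = MC and taking the root on the rising branch gives x* = 14.
TR = 185·14 = 2590. TC = 2028 + 630 = 2658. Profit = 2590 − 2658 = -€68.
By producing, the firm covers all variable cost plus €1960 of fixed cost; shutting down would lose the full €2028.

Profit = -€68 at x = 14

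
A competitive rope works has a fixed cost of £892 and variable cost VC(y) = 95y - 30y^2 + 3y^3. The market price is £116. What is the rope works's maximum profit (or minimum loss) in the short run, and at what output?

AVC = 95 - 30y + 3y^2 has its minimum £20 at y = 5; price £116 clears that bar, so the firm operates.
MC = 95 - 60y + 9y^2. Setting P = MC and taking the root on the rising branch gives y* = 7.
TR = 116·7 = 812. TC = 892 + 224 = 1116. Profit = 812 − 1116 = -£304.
Shutting down would mean losing the fixed cost of £892, so operating at a loss of £304 is better by £588.

Profit = -£304 at y = 7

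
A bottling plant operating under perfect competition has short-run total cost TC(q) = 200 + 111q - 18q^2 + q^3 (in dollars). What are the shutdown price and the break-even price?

Shutdown price = min AVC. AVC = 111 - 18q + q^2, with vertex at q = 9 and minimum $30.
ATC = 200/q + 111 - 18q + q^2. Setting dATC/dq = −200/q^2 − 18 + 2q = 0 gives q = 10 (since 2·10^3 − 18·10^2 = 200).
min ATC = 200/10 + 111 − 18·10 + 10^2 = $51. That is the break-even price.
For $30 ≤ P < $51 the firm produces at a loss; below $30 it shuts down.

Shutdown price = $30; break-even price = $51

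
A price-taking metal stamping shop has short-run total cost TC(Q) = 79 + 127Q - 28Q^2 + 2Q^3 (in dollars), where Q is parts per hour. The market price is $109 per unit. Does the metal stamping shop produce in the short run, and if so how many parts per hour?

Produce at Q = 9

Variable cost is VC = 127Q - 28Q^2 + 2Q^3, so AVC = VC/Q = 127 - 28Q + 2Q^2 and MC = dTC/dQ = 127 - 56Q + 6Q^2.
The AVC parabola has its vertex at Q = 28/4 = 7, where AVC = 127 - 28·7 + 2·7^2 = $29.
Because $109 ≥ $29, revenue can cover variable cost; the firm operates.
P = MC gives 18 - 56Q + 6Q^2 = 0, with roots 1/3 and 9. Take the larger (rising MC): Q* = 9.
Check: AVC at Q = 9 is $37 ≤ P, so revenue covers variable cost.
Profit = P·Q − TC = 109·9 − 412 = $569.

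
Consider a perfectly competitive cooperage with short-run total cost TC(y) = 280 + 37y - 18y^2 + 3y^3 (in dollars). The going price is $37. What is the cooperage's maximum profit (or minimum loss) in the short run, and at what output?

AVC = 37 - 18y + 3y^2 has its minimum $10 at y = 3; price $37 clears that bar, so the firm operates.
MC = 37 - 36y + 9y^2. Setting P = MC and taking the root on the rising branch gives y* = 4.
TR = 37·4 = 148. TC = 280 + 52 = 332. Profit = 148 − 332 = -$184.
By producing, the firm covers all variable cost plus $96 of fixed cost; shutting down would lose the full $280.

Profit = -$184 at y = 4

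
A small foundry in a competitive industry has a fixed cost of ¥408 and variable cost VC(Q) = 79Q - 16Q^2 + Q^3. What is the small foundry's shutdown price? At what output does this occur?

Short-run supply begins at min AVC. From VC = 79Q - 16Q^2 + Q^3, AVC = 79 - 16Q + Q^2.
dAVC/dQ = -16 + 2Q = 0 gives Q = 8. min AVC = 79 - 16·8 + 8^2 = 15.
So the shutdown price is ¥15.

¥15 per unit, at Q = 8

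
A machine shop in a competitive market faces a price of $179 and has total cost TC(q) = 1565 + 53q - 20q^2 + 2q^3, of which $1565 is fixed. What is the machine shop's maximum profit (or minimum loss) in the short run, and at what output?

Profit = -$269 at q = 9

AVC = 53 - 20q + 2q^2 has its minimum $3 at q = 5; price $179 clears that bar, so the firm operates.
With MC = 53 - 40q + 6q^2, P = MC on the upward-sloping part at q* = 9.
TR = 179·9 = 1611. TC = 1565 + 315 = 1880. Profit = 1611 − 1880 = -$269.
Shutting down would mean losing the fixed cost of $1565, so operating at a loss of $269 is better by $1296.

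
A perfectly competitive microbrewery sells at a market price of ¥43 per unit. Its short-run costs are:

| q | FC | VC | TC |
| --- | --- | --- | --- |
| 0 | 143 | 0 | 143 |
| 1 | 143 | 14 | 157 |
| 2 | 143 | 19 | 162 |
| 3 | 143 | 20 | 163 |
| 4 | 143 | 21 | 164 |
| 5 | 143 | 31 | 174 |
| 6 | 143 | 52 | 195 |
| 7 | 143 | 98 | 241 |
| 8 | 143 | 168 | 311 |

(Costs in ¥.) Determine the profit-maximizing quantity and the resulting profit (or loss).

q = 6; profit = ¥63

Tabulate TR − TC: q=0: -143; q=1: -114; q=2: -76; q=3: -34; q=4: 8; q=5: 41; q=6: 63; q=7: 60; q=8: 33.
Profit is maximized at q = 6. AVC there is 52/6 = ¥8.67 ≤ P, so producing beats shutting down (which would give -¥143).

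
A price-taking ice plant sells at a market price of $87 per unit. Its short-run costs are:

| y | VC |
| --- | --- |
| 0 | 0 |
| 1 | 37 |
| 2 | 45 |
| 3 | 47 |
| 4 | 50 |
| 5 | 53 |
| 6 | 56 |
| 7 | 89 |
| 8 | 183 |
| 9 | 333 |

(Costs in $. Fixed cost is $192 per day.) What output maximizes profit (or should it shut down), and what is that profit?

Tabulate TR − TC: y=0: -192; y=1: -142; y=2: -63; y=3: 22; y=4: 106; y=5: 190; y=6: 274; y=7: 328; y=8: 321; y=9: 258.
Profit is maximized at y = 7. AVC there is 89/7 = $12.71 ≤ P, so producing beats shutting down (which would give -$192).

y = 7; profit = $328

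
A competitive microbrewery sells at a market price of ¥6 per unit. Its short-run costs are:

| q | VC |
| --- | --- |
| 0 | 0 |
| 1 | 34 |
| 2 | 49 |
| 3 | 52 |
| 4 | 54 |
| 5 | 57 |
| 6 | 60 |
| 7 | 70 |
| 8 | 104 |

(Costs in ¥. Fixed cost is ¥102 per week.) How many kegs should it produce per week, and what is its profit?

Compute π = P·q − TC at each output: q=0: -102; q=1: -130; q=2: -139; q=3: -136; q=4: -132; q=5: -129; q=6: -126; q=7: -130; q=8: -158.
Profit is highest at q = 0. Equivalently, the lowest AVC in the table is 60/6 ≈ ¥10 at q = 6, and P = ¥6 falls below it — price never covers variable cost, so the firm shuts down and loses only its fixed cost.

q = 0 (shut down); profit = -¥102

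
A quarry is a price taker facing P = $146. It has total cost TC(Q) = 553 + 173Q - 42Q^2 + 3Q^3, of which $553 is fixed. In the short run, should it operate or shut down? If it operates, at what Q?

Produce at Q = 9

From TC, MC = TC'(Q) = 173 - 84Q + 9Q^2 and AVC = VC/Q = 173 - 42Q + 3Q^2.
AVC is minimized where dAVC/dQ = -42 + 6Q = 0, at Q = 7; min AVC = 173 - 42·7 + 3·7^2 = $26.
Because $146 ≥ $26, revenue can cover variable cost; the firm operates.
P = MC gives 27 - 84Q + 9Q^2 = 0, with roots 1/3 and 9. Take the larger (rising MC): Q* = 9.
Check: AVC at Q = 9 is $38 ≤ P, so revenue covers variable cost.
Profit = P·Q − TC = 146·9 − 895 = $419.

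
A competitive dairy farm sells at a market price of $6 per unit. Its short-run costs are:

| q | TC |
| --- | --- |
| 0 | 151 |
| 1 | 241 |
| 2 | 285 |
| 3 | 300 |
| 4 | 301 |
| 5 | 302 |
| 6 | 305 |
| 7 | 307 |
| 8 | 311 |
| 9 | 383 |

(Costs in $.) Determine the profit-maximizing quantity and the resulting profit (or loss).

q = 0 (shut down); profit = -$151

Profit at each row (π = 6q − TC): q=0: -151; q=1: -235; q=2: -273; q=3: -282; q=4: -277; q=5: -272; q=6: -269; q=7: -265; q=8: -263; q=9: -329.
Profit is highest at q = 0. Equivalently, the lowest AVC in the table is 160/8 ≈ $20 at q = 8, and P = $6 falls below it — price never covers variable cost, so the firm shuts down and loses only its fixed cost.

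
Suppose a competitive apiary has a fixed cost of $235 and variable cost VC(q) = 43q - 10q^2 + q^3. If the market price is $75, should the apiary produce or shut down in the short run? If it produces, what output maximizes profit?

Produce at q = 8

Strip out fixed cost: VC = 43q - 10q^2 + q^3. Then AVC = 43 - 10q + q^2 and MC = 43 - 20q + 3q^2.
AVC hits its minimum where MC = AVC, at q = 5, giving min AVC = 43 - 10·5 + 5^2 = $18.
P = $75 exceeds min AVC = $18, so the firm stays open.
P = MC gives -32 - 20q + 3q^2 = 0, with roots -4/3 and 8. Take the larger (rising MC): q* = 8.
Check: AVC at q = 8 is $27 ≤ P, so revenue covers variable cost.
Profit = P·q − TC = 75·8 − 451 = $149.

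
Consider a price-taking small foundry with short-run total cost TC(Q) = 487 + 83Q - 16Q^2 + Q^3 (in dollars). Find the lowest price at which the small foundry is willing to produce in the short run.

$19 per unit

The shutdown price is the minimum of AVC. VC = 83Q - 16Q^2 + Q^3, so AVC = 83 - 16Q + Q^2.
dAVC/dQ = -16 + 2Q = 0 gives Q = 8. min AVC = 83 - 16·8 + 8^2 = 19.
For P < $19 the firm produces nothing.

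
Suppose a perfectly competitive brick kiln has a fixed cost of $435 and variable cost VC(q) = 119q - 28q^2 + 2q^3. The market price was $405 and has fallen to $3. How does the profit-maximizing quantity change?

MC = 119 - 56q + 6q^2; the shutdown threshold is min AVC = $21 (at q = 7).
With P = $405 above the shutdown price, P = MC gives q = 13.
At P = $3 < min AVC = $21, price no longer covers variable cost at any output, so the firm shuts down: q = 0.

Output falls from 13 to 0 (the firm shuts down)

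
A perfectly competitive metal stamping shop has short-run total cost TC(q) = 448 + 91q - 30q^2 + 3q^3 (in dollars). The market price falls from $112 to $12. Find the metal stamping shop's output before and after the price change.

Output falls from 7 to 0 (the firm shuts down)

AVC = 91 - 30q + 3q^2, minimized at q = 5 where min AVC = $16. MC = 91 - 60q + 9q^2.
With P = $112 above the shutdown price, P = MC gives q = 7.
At P = $12 < min AVC = $16, price no longer covers variable cost at any output, so the firm shuts down: q = 0.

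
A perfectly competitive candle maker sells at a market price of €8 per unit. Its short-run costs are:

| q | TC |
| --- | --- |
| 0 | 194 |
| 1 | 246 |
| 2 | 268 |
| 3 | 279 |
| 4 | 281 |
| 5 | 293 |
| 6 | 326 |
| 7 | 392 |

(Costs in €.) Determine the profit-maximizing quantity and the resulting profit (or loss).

q = 0 (shut down); profit = -€194

Compute π = P·q − TC at each output: q=0: -194; q=1: -238; q=2: -252; q=3: -255; q=4: -249; q=5: -253; q=6: -278; q=7: -336.
Profit is highest at q = 0. Equivalently, the lowest AVC in the table is 99/5 ≈ €19.80 at q = 5, and P = €8 falls below it — price never covers variable cost, so the firm shuts down and loses only its fixed cost.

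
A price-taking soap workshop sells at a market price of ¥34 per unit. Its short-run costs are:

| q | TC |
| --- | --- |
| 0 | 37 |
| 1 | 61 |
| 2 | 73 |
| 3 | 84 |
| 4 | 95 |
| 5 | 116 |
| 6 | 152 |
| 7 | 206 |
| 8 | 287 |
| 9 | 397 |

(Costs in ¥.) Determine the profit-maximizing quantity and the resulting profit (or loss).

Tabulate TR − TC: q=0: -37; q=1: -27; q=2: -5; q=3: 18; q=4: 41; q=5: 54; q=6: 52; q=7: 32; q=8: -15; q=9: -91.
Profit is maximized at q = 5. AVC there is 79/5 = ¥15.80 ≤ P, so producing beats shutting down (which would give -¥37).

q = 5; profit = ¥54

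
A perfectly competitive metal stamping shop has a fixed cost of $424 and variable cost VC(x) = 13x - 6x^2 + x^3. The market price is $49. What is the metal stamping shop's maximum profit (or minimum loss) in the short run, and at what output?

Profit = -$208 at x = 6

AVC = 13 - 6x + x^2 has its minimum $4 at x = 3; price $49 clears that bar, so the firm operates.
With MC = 13 - 12x + 3x^2, P = MC on the upward-sloping part at x* = 6.
TR = 49·6 = 294. TC = 424 + 78 = 502. Profit = 294 − 502 = -$208.
That loss of $208 beats the $424 the firm would lose by shutting down; producing recovers $216 of fixed cost.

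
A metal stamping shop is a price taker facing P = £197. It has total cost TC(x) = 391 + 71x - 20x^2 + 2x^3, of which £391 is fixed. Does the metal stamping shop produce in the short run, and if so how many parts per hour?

Produce at x = 9

Strip out fixed cost: VC = 71x - 20x^2 + 2x^3. Then AVC = 71 - 20x + 2x^2 and MC = 71 - 40x + 6x^2.
AVC hits its minimum where MC = AVC, at x = 5, giving min AVC = 71 - 20·5 + 2·5^2 = £21.
P = £197 exceeds min AVC = £21, so the firm stays open.
Solving P = MC: -126 - 40x + 6x^2 = 0 ⇒ x = -7/3 or 9. On the upward-sloping branch, x* = 9.
Check: AVC at x = 9 is £53 ≤ P, so revenue covers variable cost.
Profit = P·x − TC = 197·9 − 868 = £905.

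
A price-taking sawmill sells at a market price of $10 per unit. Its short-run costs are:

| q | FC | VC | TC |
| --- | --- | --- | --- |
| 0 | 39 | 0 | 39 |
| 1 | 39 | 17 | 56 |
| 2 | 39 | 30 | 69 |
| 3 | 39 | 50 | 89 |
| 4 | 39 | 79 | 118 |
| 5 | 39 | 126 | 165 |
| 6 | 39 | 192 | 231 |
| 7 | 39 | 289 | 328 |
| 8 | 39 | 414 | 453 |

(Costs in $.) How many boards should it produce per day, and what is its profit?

q = 0 (shut down); profit = -$39

Tabulate TR − TC: q=0: -39; q=1: -46; q=2: -49; q=3: -59; q=4: -78; q=5: -115; q=6: -171; q=7: -258; q=8: -373.
Profit is highest at q = 0. Equivalently, the lowest AVC in the table is 30/2 ≈ $15 at q = 2, and P = $10 falls below it — price never covers variable cost, so the firm shuts down and loses only its fixed cost.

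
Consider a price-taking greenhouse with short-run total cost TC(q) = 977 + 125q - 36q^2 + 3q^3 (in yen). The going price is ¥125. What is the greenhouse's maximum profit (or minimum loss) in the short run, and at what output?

AVC = 125 - 36q + 3q^2 has its minimum ¥17 at q = 6; price ¥125 clears that bar, so the firm operates.
With MC = 125 - 72q + 9q^2, P = MC on the upward-sloping part at q* = 8.
TR = 125·8 = 1000. TC = 977 + 232 = 1209. Profit = 1000 − 1209 = -¥209.
Shutting down would mean losing the fixed cost of ¥977, so operating at a loss of ¥209 is better by ¥768.

Profit = -¥209 at q = 8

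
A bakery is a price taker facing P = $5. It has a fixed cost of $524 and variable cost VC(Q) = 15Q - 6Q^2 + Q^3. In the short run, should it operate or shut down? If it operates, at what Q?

Shut down

From TC, MC = TC'(Q) = 15 - 12Q + 3Q^2 and AVC = VC/Q = 15 - 6Q + Q^2.
The AVC parabola has its vertex at Q = 6/2 = 3, where AVC = 15 - 6·3 + 3^2 = $6.
P = $5 lies below min AVC = $6; no output level covers variable cost.
The firm minimizes its loss by shutting down and losing only its fixed cost of $524.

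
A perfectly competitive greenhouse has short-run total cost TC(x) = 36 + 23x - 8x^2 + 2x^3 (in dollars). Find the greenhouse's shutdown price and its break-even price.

Shutdown price = min AVC. AVC = 23 - 8x + 2x^2, with vertex at x = 2 and minimum $15.
ATC = 36/x + 23 - 8x + 2x^2. Setting dATC/dx = −36/x^2 − 8 + 4x = 0 gives x = 3 (since 4·3^3 − 8·3^2 = 36).
min ATC = 36/3 + 23 − 8·3 + 2·3^2 = $29. That is the break-even price.
Between these two prices the firm operates at a loss; above $29 it earns a profit.

Shutdown price = $15; break-even price = $29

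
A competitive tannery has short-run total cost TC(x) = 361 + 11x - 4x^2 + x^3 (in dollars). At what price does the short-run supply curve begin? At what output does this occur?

The firm shuts down when price falls below the minimum of average variable cost. AVC = VC/x = 11 - 4x + x^2.
dAVC/dx = -4 + 2x = 0 gives x = 2. min AVC = 11 - 4·2 + 2^2 = 7.
The firm shuts down for any P below $7.

$7 per unit, at x = 2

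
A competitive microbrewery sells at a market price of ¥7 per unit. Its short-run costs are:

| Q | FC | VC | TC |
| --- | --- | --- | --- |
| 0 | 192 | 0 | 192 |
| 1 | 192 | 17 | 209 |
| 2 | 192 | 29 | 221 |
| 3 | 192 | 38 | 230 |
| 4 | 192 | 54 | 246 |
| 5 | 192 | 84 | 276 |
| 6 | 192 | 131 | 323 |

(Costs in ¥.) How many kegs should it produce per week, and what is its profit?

Profit at each row (π = 7Q − TC): Q=0: -192; Q=1: -202; Q=2: -207; Q=3: -209; Q=4: -218; Q=5: -241; Q=6: -281.
Profit is highest at Q = 0. Equivalently, the lowest AVC in the table is 38/3 ≈ ¥12.67 at Q = 3, and P = ¥7 falls below it — price never covers variable cost, so the firm shuts down and loses only its fixed cost.

Q = 0 (shut down); profit = -¥192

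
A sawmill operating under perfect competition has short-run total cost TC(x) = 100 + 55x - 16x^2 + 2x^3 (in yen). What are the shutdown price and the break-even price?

Shutdown price = ¥23; break-even price = ¥45

Shutdown price = min AVC. AVC = 55 - 16x + 2x^2, with vertex at x = 4 and minimum ¥23.
ATC = 100/x + 55 - 16x + 2x^2. Setting dATC/dx = −100/x^2 − 16 + 4x = 0 gives x = 5 (since 4·5^3 − 16·5^2 = 100).
min ATC = 100/5 + 55 − 16·5 + 2·5^2 = ¥45. That is the break-even price.
For ¥23 ≤ P < ¥45 the firm produces at a loss; below ¥23 it shuts down.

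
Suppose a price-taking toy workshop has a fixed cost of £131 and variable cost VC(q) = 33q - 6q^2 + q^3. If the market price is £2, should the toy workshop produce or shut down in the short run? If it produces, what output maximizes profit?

Shut down

From TC, MC = TC'(q) = 33 - 12q + 3q^2 and AVC = VC/q = 33 - 6q + q^2.
AVC is minimized where dAVC/dq = -6 + 2q = 0, at q = 3; min AVC = 33 - 6·3 + 3^2 = £24.
P = £2 lies below min AVC = £24; no output level covers variable cost.
Best response: produce nothing and absorb the £131 fixed cost.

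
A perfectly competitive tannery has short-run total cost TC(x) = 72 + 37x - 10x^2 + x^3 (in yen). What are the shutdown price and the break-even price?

Shutdown price = ¥12; break-even price = ¥25

AVC = 37 - 10x + x^2; minimized at x = 5, giving min AVC = ¥12. That is the shutdown price.
ATC = 72/x + 37 - 10x + x^2. Setting dATC/dx = −72/x^2 − 10 + 2x = 0 gives x = 6 (since 2·6^3 − 10·6^2 = 72).
min ATC = 72/6 + 37 − 10·6 + 6^2 = ¥25. That is the break-even price.
For ¥12 ≤ P < ¥25 the firm produces at a loss; below ¥12 it shuts down.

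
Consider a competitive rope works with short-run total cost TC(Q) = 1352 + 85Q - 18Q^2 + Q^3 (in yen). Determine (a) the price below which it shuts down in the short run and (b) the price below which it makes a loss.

AVC = 85 - 18Q + Q^2; minimized at Q = 9, giving min AVC = ¥4. That is the shutdown price.
ATC = 1352/Q + 85 - 18Q + Q^2. Setting dATC/dQ = −1352/Q^2 − 18 + 2Q = 0 gives Q = 13 (since 2·13^3 − 18·13^2 = 1352).
min ATC = 1352/13 + 85 − 18·13 + 13^2 = ¥124. That is the break-even price.
Between these two prices the firm operates at a loss; above ¥124 it earns a profit.

Shutdown price = ¥4; break-even price = ¥124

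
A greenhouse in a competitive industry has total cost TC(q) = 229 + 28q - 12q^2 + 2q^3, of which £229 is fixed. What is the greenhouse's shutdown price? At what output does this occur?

The firm shuts down when price falls below the minimum of average variable cost. AVC = VC/q = 28 - 12q + 2q^2.
At the minimum of AVC, MC = AVC. MC = 28 - 24q + 6q^2; setting MC = AVC gives 4q^2 - 12q = 0, so q = 3. min AVC = 10.
For P < £10 the firm produces nothing.

£10 per unit, at q = 3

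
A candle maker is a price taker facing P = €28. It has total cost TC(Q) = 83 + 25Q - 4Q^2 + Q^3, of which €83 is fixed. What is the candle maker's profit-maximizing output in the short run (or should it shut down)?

Produce at Q = 3

Variable cost is VC = 25Q - 4Q^2 + Q^3, so AVC = VC/Q = 25 - 4Q + Q^2 and MC = dTC/dQ = 25 - 8Q + 3Q^2.
AVC hits its minimum where MC = AVC, at Q = 2, giving min AVC = 25 - 4·2 + 2^2 = €21.
P = €28 exceeds min AVC = €21, so the firm stays open.
Solving P = MC: -3 - 8Q + 3Q^2 = 0 ⇒ Q = -1/3 or 3. On the upward-sloping branch, Q* = 3.
Check: AVC at Q = 3 is €22 ≤ P, so revenue covers variable cost.
Profit = P·Q − TC = 28·3 − 149 = -€65, a loss, but smaller than the €83 fixed cost the firm would lose by shutting down.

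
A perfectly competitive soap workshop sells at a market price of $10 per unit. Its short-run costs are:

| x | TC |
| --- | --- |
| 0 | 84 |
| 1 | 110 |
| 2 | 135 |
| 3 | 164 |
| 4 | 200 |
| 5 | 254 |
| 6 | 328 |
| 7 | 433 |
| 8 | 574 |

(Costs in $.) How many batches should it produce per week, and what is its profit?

Profit at each row (π = 10x − TC): x=0: -84; x=1: -100; x=2: -115; x=3: -134; x=4: -160; x=5: -204; x=6: -268; x=7: -363; x=8: -494.
Profit is highest at x = 0. Equivalently, the lowest AVC in the table is 51/2 ≈ $25.50 at x = 2, and P = $10 falls below it — price never covers variable cost, so the firm shuts down and loses only its fixed cost.

x = 0 (shut down); profit = -$84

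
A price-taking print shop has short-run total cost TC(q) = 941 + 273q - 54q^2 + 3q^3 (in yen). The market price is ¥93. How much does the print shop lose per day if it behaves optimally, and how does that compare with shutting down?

AVC = 273 - 54q + 3q^2; min AVC = ¥30 at q = 9. Since P = ¥93 ≥ min AVC, the firm produces.
MC = 273 - 108q + 9q^2. Setting P = MC and taking the root on the rising branch gives q* = 10.
TR = 93·10 = 930. TC = 941 + 330 = 1271. Profit = 930 − 1271 = -¥341.
That loss of ¥341 beats the ¥941 the firm would lose by shutting down; producing recovers ¥600 of fixed cost.

Profit = -¥341 at q = 10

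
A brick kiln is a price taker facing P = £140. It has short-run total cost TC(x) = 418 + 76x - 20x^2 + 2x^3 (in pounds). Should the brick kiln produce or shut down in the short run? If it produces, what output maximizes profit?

Variable cost is VC = 76x - 20x^2 + 2x^3, so AVC = VC/x = 76 - 20x + 2x^2 and MC = dTC/dx = 76 - 40x + 6x^2.
AVC is minimized where dAVC/dx = -20 + 4x = 0, at x = 5; min AVC = 76 - 20·5 + 2·5^2 = £26.
Since P = £140 ≥ min AVC = £26, price covers variable cost and the firm should produce.
Set P = MC: 140 = 76 - 40x + 6x^2 → -64 - 40x + 6x^2 = 0. The roots are x = -4/3 and x = 8; the profit-maximizing output is on the rising part of MC, so x* = 8.
Check: AVC at x = 8 is £44 ≤ P, so revenue covers variable cost.
Profit = P·x − TC = 140·8 − 770 = £350.

Produce at x = 8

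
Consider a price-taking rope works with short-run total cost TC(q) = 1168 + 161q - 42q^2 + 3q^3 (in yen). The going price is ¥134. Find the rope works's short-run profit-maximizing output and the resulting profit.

Profit = -¥196 at q = 9

AVC = 161 - 42q + 3q^2; min AVC = ¥14 at q = 7. Since P = ¥134 ≥ min AVC, the firm produces.
MC = 161 - 84q + 9q^2. Setting P = MC and taking the root on the rising branch gives q* = 9.
TR = 134·9 = 1206. TC = 1168 + 234 = 1402. Profit = 1206 − 1402 = -¥196.
Shutting down would mean losing the fixed cost of ¥1168, so operating at a loss of ¥196 is better by ¥972.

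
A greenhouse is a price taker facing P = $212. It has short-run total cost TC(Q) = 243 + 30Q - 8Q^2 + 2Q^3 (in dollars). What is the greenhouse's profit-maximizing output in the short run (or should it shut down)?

Produce at Q = 7

From TC, MC = TC'(Q) = 30 - 16Q + 6Q^2 and AVC = VC/Q = 30 - 8Q + 2Q^2.
AVC is minimized where dAVC/dQ = -8 + 4Q = 0, at Q = 2; min AVC = 30 - 8·2 + 2·2^2 = $22.
Because $212 ≥ $22, revenue can cover variable cost; the firm operates.
Set P = MC: 212 = 30 - 16Q + 6Q^2 → -182 - 16Q + 6Q^2 = 0. The roots are Q = -13/3 and Q = 7; the profit-maximizing output is on the rising part of MC, so Q* = 7.
Check: AVC at Q = 7 is $72 ≤ P, so revenue covers variable cost.
Profit = P·Q − TC = 212·7 − 747 = $737.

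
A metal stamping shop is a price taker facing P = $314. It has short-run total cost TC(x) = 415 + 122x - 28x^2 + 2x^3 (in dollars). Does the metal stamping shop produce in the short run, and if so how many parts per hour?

Strip out fixed cost: VC = 122x - 28x^2 + 2x^3. Then AVC = 122 - 28x + 2x^2 and MC = 122 - 56x + 6x^2.
AVC hits its minimum where MC = AVC, at x = 7, giving min AVC = 122 - 28·7 + 2·7^2 = $24.
P = $314 exceeds min AVC = $24, so the firm stays open.
Solving P = MC: -192 - 56x + 6x^2 = 0 ⇒ x = -8/3 or 12. On the upward-sloping branch, x* = 12.
Check: AVC at x = 12 is $74 ≤ P, so revenue covers variable cost.
Profit = P·x − TC = 314·12 − 1303 = $2465.

Produce at x = 12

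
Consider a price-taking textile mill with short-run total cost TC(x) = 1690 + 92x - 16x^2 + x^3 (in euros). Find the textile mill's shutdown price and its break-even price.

Shutdown price = €28; break-even price = €183

AVC = 92 - 16x + x^2; minimized at x = 8, giving min AVC = €28. That is the shutdown price.
ATC = 1690/x + 92 - 16x + x^2. Setting dATC/dx = −1690/x^2 − 16 + 2x = 0 gives x = 13 (since 2·13^3 − 16·13^2 = 1690).
min ATC = 1690/13 + 92 − 16·13 + 13^2 = €183. That is the break-even price.
For €28 ≤ P < €183 the firm produces at a loss; below €28 it shuts down.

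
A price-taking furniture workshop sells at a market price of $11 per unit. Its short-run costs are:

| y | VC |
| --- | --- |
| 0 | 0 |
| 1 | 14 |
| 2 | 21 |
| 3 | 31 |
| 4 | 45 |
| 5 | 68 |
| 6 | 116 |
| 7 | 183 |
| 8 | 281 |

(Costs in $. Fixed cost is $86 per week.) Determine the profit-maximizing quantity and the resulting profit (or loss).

y = 3; profit = -$84

Tabulate TR − TC: y=0: -86; y=1: -89; y=2: -85; y=3: -84; y=4: -87; y=5: -99; y=6: -136; y=7: -192; y=8: -279.
Profit is maximized at y = 3. AVC there is 31/3 = $10.33 ≤ P, so producing beats shutting down (which would give -$86).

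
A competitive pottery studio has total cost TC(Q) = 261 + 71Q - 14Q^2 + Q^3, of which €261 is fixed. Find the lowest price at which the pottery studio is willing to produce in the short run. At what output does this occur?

€22 per unit, at Q = 7

The shutdown price is the minimum of AVC. VC = 71Q - 14Q^2 + Q^3, so AVC = 71 - 14Q + Q^2.
dAVC/dQ = -14 + 2Q = 0 gives Q = 7. min AVC = 71 - 14·7 + 7^2 = 22.
The firm shuts down for any P below €22.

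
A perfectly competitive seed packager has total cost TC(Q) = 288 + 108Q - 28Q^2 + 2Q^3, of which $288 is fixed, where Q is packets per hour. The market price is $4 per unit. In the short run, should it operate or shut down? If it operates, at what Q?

Strip out fixed cost: VC = 108Q - 28Q^2 + 2Q^3. Then AVC = 108 - 28Q + 2Q^2 and MC = 108 - 56Q + 6Q^2.
The AVC parabola has its vertex at Q = 28/4 = 7, where AVC = 108 - 28·7 + 2·7^2 = $10.
With P < min AVC ($4 < $10), every unit sold adds to the loss.
Best response: produce nothing and absorb the $288 fixed cost.

Shut down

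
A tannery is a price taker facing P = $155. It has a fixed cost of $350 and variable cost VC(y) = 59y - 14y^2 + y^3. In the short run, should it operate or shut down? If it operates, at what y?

Variable cost is VC = 59y - 14y^2 + y^3, so AVC = VC/y = 59 - 14y + y^2 and MC = dTC/dy = 59 - 28y + 3y^2.
AVC hits its minimum where MC = AVC, at y = 7, giving min AVC = 59 - 14·7 + 7^2 = $10.
Since P = $155 ≥ min AVC = $10, price covers variable cost and the firm should produce.
Solving P = MC: -96 - 28y + 3y^2 = 0 ⇒ y = -8/3 or 12. On the upward-sloping branch, y* = 12.
Check: AVC at y = 12 is $35 ≤ P, so revenue covers variable cost.
Profit = P·y − TC = 155·12 − 770 = $1090.

Produce at y = 12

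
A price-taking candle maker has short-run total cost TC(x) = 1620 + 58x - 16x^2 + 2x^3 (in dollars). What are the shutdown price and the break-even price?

Shutdown price = $26; break-even price = $256

AVC = 58 - 16x + 2x^2; minimized at x = 4, giving min AVC = $26. That is the shutdown price.
ATC = 1620/x + 58 - 16x + 2x^2. Setting dATC/dx = −1620/x^2 − 16 + 4x = 0 gives x = 9 (since 4·9^3 − 16·9^2 = 1620).
min ATC = 1620/9 + 58 − 16·9 + 2·9^2 = $256. That is the break-even price.
Between these two prices the firm operates at a loss; above $256 it earns a profit.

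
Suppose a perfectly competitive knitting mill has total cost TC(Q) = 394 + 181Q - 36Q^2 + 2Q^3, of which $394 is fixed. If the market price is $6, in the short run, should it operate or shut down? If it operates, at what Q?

Variable cost is VC = 181Q - 36Q^2 + 2Q^3, so AVC = VC/Q = 181 - 36Q + 2Q^2 and MC = dTC/dQ = 181 - 72Q + 6Q^2.
AVC hits its minimum where MC = AVC, at Q = 9, giving min AVC = 181 - 36·9 + 2·9^2 = $19.
Since P = $6 < min AVC = $19, price fails to cover variable cost at any output.
The firm minimizes its loss by shutting down and losing only its fixed cost of $394.

Shut down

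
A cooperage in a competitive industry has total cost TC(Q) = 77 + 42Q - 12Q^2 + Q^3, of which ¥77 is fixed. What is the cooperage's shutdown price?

¥6 per unit

The shutdown price is the minimum of AVC. VC = 42Q - 12Q^2 + Q^3, so AVC = 42 - 12Q + Q^2.
At the minimum of AVC, MC = AVC. MC = 42 - 24Q + 3Q^2; setting MC = AVC gives 2Q^2 - 12Q = 0, so Q = 6. min AVC = 6.
For P < ¥6 the firm produces nothing.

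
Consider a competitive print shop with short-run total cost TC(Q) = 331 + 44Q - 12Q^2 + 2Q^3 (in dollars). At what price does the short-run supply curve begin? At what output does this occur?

$26 per unit, at Q = 3

The firm shuts down when price falls below the minimum of average variable cost. AVC = VC/Q = 44 - 12Q + 2Q^2.
dAVC/dQ = -12 + 4Q = 0 gives Q = 3. min AVC = 44 - 12·3 + 2·3^2 = 26.
So the shutdown price is $26.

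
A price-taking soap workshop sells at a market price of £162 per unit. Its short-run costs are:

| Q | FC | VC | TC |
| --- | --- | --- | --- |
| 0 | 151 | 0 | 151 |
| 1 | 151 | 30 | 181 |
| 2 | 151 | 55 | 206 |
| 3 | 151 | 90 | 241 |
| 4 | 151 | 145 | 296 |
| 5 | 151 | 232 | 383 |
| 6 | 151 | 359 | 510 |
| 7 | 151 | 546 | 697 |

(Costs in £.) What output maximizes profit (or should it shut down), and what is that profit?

Tabulate TR − TC: Q=0: -151; Q=1: -19; Q=2: 118; Q=3: 245; Q=4: 352; Q=5: 427; Q=6: 462; Q=7: 437.
Profit is maximized at Q = 6. AVC there is 359/6 = £59.83 ≤ P, so producing beats shutting down (which would give -£151).

Q = 6; profit = £462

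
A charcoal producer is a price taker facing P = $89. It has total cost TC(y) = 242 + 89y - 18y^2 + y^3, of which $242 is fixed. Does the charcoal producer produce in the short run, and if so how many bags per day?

Produce at y = 12

From TC, MC = TC'(y) = 89 - 36y + 3y^2 and AVC = VC/y = 89 - 18y + y^2.
The AVC parabola has its vertex at y = 18/2 = 9, where AVC = 89 - 18·9 + 9^2 = $8.
P = $89 exceeds min AVC = $8, so the firm stays open.
Set P = MC: 89 = 89 - 36y + 3y^2 → -36y + 3y^2 = 0. The roots are y = 0 and y = 12; the profit-maximizing output is on the rising part of MC, so y* = 12.
Check: AVC at y = 12 is $17 ≤ P, so revenue covers variable cost.
Profit = P·y − TC = 89·12 − 446 = $622.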